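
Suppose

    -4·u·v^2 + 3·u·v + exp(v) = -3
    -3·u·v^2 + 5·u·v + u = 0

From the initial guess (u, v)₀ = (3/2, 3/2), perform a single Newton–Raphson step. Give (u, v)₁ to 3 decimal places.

(1.049, 1.806)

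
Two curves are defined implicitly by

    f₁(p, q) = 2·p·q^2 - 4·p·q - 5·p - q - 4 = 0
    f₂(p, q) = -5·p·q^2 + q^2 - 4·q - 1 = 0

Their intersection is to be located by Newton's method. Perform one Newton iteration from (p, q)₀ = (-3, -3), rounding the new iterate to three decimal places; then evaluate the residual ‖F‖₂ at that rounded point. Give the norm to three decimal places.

At (-3, -3): F = (-76.000, 155.000).
Jacobian J = [[2·q^2 - 4·q - 5, 4·p·q - 4·p - 1], [-5·q^2, -10·p·q + 2·q - 4]].
At the point, J = [[25.000, 47.000], [-45.000, -100.000]] (det J = -385.000).
Solving J·Δ = −F gives Δ = (0.818, 1.182).
Then the next iterate is (p, q)₁ = (-2.182, -1.818).
Re-evaluating at (-2.182, -1.818): F = (-21.56307, 45.63603), so ‖F‖₂ = 50.474.

50.474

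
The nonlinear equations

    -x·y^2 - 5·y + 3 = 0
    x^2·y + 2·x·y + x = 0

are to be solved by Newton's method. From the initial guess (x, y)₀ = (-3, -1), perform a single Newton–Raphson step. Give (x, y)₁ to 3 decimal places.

At (-3, -1): F = (11.000, -6.000).
Jacobian J = [[-y^2, -2·x·y - 5], [2·x·y + 2·y + 1, x^2 + 2·x]].
At the point, J = [[-1.000, -11.000], [5.000, 3.000]] (det J = 52.000).
Solving J·Δ = −F gives Δ = (0.635, 0.942).
Then the next iterate is (x, y)₁ = (-2.365, -0.058).

(-2.365, -0.058)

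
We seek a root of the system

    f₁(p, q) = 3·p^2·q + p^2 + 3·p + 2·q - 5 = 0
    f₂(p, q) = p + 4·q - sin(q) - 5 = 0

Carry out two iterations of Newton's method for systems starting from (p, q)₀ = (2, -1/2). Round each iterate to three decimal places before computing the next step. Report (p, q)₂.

(6.506, -0.500)

At (2, -1/2): F = (-2.000, -4.52057).
Jacobian J = [[6·p·q + 2·p + 3, 3·p^2 + 2], [1, -cos(q) + 4]].
At the point, J = [[1.000, 14.000], [1.000, 3.12242]] (det J = -10.87758).
Solving J·Δ = −F gives Δ = (5.244, -0.232).
Then the next iterate is (p, q)₁ = (7.244, -0.732).
Round to (7.244, -0.732) and repeat: F = (-47.49274, -0.01564), J = [[-14.32765, 159.42661], [1.000, 3.25616]].
Δ = (-0.738, 0.232), so (p, q)₂ = (6.506, -0.500).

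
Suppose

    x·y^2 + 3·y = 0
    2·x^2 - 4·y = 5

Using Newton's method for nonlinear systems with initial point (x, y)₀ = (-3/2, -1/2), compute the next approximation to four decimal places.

At (-3/2, -1/2): F = (-1.8750, 1.5000).
Jacobian J = [[y^2, 2·x·y + 3], [4·x, -4]].
At the point, J = [[0.2500, 4.5000], [-6.0000, -4.0000]] (det J = 26.0000).
Solving J·Δ = −F gives Δ = (-0.0288, 0.4183).
Then the next iterate is (x, y)₁ = (-1.5288, -0.0817).

(-1.5288, -0.0817)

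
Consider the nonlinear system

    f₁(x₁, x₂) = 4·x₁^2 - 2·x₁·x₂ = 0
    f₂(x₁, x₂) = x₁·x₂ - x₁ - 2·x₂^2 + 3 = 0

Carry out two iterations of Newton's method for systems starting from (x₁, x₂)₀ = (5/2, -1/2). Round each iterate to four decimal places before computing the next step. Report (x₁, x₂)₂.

(0.4224, -1.0343)

At (5/2, -1/2): F = (27.5000, -1.2500).
Jacobian J = [[8·x₁ - 2·x₂, -2·x₁], [x₂ - 1, x₁ - 4·x₂]].
At the point, J = [[21.0000, -5.0000], [-1.5000, 4.5000]] (det J = 87.0000).
Solving J·Δ = −F gives Δ = (-1.3506, -0.1724).
Then the next iterate is (x₁, x₂)₁ = (1.1494, -0.6724).
Round to (1.1494, -0.6724) and repeat: F = (6.830195, 0.173500), J = [[10.5400, -2.2988], [-1.6724, 3.8390]].
Δ = (-0.7270, -0.3619), so (x₁, x₂)₂ = (0.4224, -1.0343).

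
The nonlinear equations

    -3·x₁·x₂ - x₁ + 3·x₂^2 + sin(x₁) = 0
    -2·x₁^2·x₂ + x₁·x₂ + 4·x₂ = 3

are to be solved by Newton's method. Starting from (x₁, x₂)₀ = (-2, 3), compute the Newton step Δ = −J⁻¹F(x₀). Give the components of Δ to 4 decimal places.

(0.3885, -1.7518)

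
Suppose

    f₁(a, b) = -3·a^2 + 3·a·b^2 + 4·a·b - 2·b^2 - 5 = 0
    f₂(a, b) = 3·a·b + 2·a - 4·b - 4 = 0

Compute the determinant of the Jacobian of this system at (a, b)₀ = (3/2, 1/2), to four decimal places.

-32.8750

J = [[-6·a + 3·b^2 + 4·b, 6·a·b + 4·a - 4·b], [3·b + 2, 3·a - 4]].
At the point, J = [[-6.2500, 8.5000], [3.5000, 0.5000]].
det J = -32.8750.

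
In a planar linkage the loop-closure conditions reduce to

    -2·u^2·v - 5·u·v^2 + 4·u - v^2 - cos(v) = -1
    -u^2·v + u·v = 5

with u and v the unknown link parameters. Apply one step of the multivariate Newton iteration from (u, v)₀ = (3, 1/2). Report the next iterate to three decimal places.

At (3, 1/2): F = (-0.87758, -8.000).
Jacobian J = [[-4·u·v - 5·v^2 + 4, -2·u^2 - 10·u·v - 2·v + sin(v)], [-2·u·v + v, -u^2 + u]].
At the point, J = [[-3.250, -33.52057], [-2.500, -6.000]] (det J = -64.30144).
Solving J·Δ = −F gives Δ = (-4.089, 0.370).
Then the next iterate is (u, v)₁ = (-1.089, 0.870).

(-1.089, 0.870)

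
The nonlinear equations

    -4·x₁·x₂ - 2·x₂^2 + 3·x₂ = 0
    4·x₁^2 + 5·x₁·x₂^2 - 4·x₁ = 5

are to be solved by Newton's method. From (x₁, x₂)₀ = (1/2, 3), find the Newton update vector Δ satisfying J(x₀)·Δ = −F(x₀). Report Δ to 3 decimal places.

(0.138, -1.514)

At (1/2, 3): F = (-15.000, 16.500).
Jacobian J = [[-4·x₂, -4·x₁ - 4·x₂ + 3], [8·x₁ + 5·x₂^2 - 4, 10·x₁·x₂]].
At the point, J = [[-12.000, -11.000], [45.000, 15.000]] (det J = 315.000).
Solving J·Δ = −F gives Δ = (0.138, -1.514).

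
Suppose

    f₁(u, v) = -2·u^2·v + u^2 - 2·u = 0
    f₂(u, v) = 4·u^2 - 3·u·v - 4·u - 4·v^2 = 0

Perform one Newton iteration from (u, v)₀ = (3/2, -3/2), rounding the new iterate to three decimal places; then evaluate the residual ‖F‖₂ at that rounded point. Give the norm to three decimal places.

1.540

At (3/2, -3/2): F = (6.000, 0.750).
Jacobian J = [[-4·u·v + 2·u - 2, -2·u^2], [8·u - 3·v - 4, -3·u - 8·v]].
At the point, J = [[10.000, -4.500], [12.500, 7.500]] (det J = 131.250).
Solving J·Δ = −F gives Δ = (-0.369, 0.514).
Then the next iterate is (u, v)₁ = (1.131, -0.986).
Re-evaluating at (1.131, -0.986): F = (1.53967, 0.04936), so ‖F‖₂ = 1.540.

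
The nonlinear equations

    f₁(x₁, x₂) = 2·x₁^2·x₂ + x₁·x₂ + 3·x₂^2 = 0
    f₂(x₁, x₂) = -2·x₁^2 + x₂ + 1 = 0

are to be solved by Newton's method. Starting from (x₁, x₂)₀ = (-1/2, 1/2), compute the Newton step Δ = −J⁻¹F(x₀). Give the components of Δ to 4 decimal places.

(-0.3462, -0.3077)

At (-1/2, 1/2): F = (0.7500, 1.0000).
Jacobian J = [[4·x₁·x₂ + x₂, 2·x₁^2 + x₁ + 6·x₂], [-4·x₁, 1]].
At the point, J = [[-0.5000, 3.0000], [2.0000, 1.0000]] (det J = -6.5000).
Solving J·Δ = −F gives Δ = (-0.3462, -0.3077).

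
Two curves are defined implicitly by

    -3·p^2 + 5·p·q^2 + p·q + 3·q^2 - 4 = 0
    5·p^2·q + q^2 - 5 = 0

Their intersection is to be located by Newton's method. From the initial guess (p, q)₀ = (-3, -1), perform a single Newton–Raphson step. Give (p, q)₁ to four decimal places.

(-0.8133, -1.3861)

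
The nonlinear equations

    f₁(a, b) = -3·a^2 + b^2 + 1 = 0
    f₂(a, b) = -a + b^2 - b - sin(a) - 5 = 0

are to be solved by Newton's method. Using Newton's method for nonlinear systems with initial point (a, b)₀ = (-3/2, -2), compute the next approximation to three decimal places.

At (-3/2, -2): F = (-1.750, 3.49749).
Jacobian J = [[-6·a, 2·b], [-cos(a) - 1, 2·b - 1]].
At the point, J = [[9.000, -4.000], [-1.07074, -5.000]] (det J = -49.28295).
Solving J·Δ = −F gives Δ = (0.461, 0.601).
Then the next iterate is (a, b)₁ = (-1.039, -1.399).

(-1.039, -1.399)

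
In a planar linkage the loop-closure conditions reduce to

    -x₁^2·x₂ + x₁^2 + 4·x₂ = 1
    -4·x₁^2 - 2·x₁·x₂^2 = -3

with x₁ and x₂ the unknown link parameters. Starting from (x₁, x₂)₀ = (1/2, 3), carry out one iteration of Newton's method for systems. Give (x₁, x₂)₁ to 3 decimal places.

At (1/2, 3): F = (10.500, -7.000).
Jacobian J = [[-2·x₁·x₂ + 2·x₁, -x₁^2 + 4], [-8·x₁ - 2·x₂^2, -4·x₁·x₂]].
At the point, J = [[-2.000, 3.750], [-22.000, -6.000]] (det J = 94.500).
Solving J·Δ = −F gives Δ = (0.389, -2.593).
Then the next iterate is (x₁, x₂)₁ = (0.889, 0.407).

(0.889, 0.407)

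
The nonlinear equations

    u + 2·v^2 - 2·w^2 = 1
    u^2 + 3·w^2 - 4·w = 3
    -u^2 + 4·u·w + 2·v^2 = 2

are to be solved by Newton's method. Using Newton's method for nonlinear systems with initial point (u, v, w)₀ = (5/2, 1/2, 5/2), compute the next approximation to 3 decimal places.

At (5/2, 1/2, 5/2): F = (-10.500, 12.000, 17.250).
Jacobian J = [[1, 4·v, -4·w], [2·u, 0, 6·w - 4], [-2·u + 4·w, 4·v, 4·u]].
At the point, J = [[1.000, 2.000, -10.000], [5.000, 0.000, 11.000], [5.000, 2.000, 10.000]] (det J = -112.000).
Solving J·Δ = −F gives Δ = (1.165, -3.435, -1.621).
Then the next iterate is (u, v, w)₁ = (3.665, -2.935, 0.879).

(3.665, -2.935, 0.879)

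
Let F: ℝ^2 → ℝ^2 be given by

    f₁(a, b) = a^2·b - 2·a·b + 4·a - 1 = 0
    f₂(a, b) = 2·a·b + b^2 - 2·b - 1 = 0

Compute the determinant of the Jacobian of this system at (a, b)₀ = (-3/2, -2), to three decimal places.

J = [[2·a·b - 2·b + 4, a^2 - 2·a], [2·b, 2·a + 2·b - 2]].
At the point, J = [[14.000, 5.250], [-4.000, -9.000]].
det J = -105.000.

-105.000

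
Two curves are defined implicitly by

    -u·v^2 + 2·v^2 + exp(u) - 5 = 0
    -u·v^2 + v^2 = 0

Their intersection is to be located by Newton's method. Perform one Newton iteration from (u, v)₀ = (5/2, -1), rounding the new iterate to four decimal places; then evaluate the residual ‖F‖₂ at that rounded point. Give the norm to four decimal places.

At (5/2, -1): F = (6.682494, -1.5000).
Jacobian J = [[-v^2 + exp(u), -2·u·v + 4·v], [-v^2, -2·u·v + 2·v]].
At the point, J = [[11.182494, 1.0000], [-1.0000, 3.0000]] (det J = 34.547482).
Solving J·Δ = −F gives Δ = (-0.6237, 0.2921).
Then the next iterate is (u, v)₁ = (1.8763, -0.7079).
Re-evaluating at (1.8763, -0.7079): F = (1.591291, -0.439134), so ‖F‖₂ = 1.6508.

1.6508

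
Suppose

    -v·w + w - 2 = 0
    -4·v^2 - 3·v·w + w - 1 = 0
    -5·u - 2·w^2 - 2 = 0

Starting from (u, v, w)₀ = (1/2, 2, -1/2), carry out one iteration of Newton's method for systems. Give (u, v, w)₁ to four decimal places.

(-1.1824, 1.5882, -2.2059)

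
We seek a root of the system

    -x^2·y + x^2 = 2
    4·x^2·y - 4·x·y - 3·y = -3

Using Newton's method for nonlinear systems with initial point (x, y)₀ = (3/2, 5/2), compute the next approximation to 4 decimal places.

(1.3500, 0.4111)

At (3/2, 5/2): F = (-5.3750, 3.0000).
Jacobian J = [[-2·x·y + 2·x, -x^2], [8·x·y - 4·y, 4·x^2 - 4·x - 3]].
At the point, J = [[-4.5000, -2.2500], [20.0000, 0.0000]] (det J = 45.0000).
Solving J·Δ = −F gives Δ = (-0.1500, -2.0889).
Then the next iterate is (x, y)₁ = (1.3500, 0.4111).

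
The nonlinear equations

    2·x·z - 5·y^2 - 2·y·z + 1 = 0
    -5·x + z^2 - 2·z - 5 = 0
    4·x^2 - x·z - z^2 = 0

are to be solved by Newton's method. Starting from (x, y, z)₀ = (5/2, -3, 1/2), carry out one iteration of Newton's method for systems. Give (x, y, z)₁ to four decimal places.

(0.1385, 0.8527, -5.9426)

At (5/2, -3, 1/2): F = (-38.5000, -18.2500, 23.5000).
Jacobian J = [[2·z, -10·y - 2·z, 2·x - 2·y], [-5, 0, 2·z - 2], [8·x - z, 0, -x - 2·z]].
At the point, J = [[1.0000, 29.0000, 11.0000], [-5.0000, 0.0000, -1.0000], [19.5000, 0.0000, -3.5000]] (det J = -1073.0000).
Solving J·Δ = −F gives Δ = (-2.3615, 3.8527, -6.4426).
Then the next iterate is (x, y, z)₁ = (0.1385, 0.8527, -5.9426).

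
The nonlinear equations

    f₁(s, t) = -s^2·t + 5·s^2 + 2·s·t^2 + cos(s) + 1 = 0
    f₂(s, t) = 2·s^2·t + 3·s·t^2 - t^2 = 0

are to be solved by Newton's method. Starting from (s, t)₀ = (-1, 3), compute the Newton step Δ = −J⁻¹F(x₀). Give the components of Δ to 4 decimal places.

At (-1, 3): F = (-14.459698, -30.0000).
Jacobian J = [[-2·s·t + 10·s + 2·t^2 - sin(s), -s^2 + 4·s·t], [4·s·t + 3·t^2, 2·s^2 + 6·s·t - 2·t]].
At the point, J = [[14.841471, -13.0000], [15.0000, -22.0000]] (det J = -131.512362).
Solving J·Δ = −F gives Δ = (-0.5466, -1.7363).

(-0.5466, -1.7363)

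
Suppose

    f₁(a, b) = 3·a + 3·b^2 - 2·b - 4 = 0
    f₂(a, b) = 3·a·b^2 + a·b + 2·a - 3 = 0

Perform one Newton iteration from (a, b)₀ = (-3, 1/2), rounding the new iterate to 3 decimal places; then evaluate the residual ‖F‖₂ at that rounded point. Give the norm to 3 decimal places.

At (-3, 1/2): F = (-13.250, -12.750).
Jacobian J = [[3, 6·b - 2], [3·b^2 + b + 2, 6·a·b + a]].
At the point, J = [[3.000, 1.000], [3.250, -12.000]] (det J = -39.250).
Solving J·Δ = −F gives Δ = (4.376, 0.123).
Then the next iterate is (a, b)₁ = (1.376, 0.623).
Re-evaluating at (1.376, 0.623): F = (0.04639, 2.21144), so ‖F‖₂ = 2.212.

2.212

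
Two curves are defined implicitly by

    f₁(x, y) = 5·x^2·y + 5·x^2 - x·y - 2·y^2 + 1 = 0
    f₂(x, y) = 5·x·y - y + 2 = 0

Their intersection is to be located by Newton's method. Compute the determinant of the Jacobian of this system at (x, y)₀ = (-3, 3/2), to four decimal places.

909.0000

J = [[10·x·y + 10·x - y, 5·x^2 - x - 4·y], [5·y, 5·x - 1]].
At the point, J = [[-76.5000, 42.0000], [7.5000, -16.0000]].
det J = 909.0000.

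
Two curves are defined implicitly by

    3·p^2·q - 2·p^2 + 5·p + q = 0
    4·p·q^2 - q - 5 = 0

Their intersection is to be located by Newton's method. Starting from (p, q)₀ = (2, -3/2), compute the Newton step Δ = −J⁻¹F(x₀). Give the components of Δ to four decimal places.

(-0.6103, 0.3603)

At (2, -3/2): F = (-17.5000, 14.5000).
Jacobian J = [[6·p·q - 4·p + 5, 3·p^2 + 1], [4·q^2, 8·p·q - 1]].
At the point, J = [[-21.0000, 13.0000], [9.0000, -25.0000]] (det J = 408.0000).
Solving J·Δ = −F gives Δ = (-0.6103, 0.3603).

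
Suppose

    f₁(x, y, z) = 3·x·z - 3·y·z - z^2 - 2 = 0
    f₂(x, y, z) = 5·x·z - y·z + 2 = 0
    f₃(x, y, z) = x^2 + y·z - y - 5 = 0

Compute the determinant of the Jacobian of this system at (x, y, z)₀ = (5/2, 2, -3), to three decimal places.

648.000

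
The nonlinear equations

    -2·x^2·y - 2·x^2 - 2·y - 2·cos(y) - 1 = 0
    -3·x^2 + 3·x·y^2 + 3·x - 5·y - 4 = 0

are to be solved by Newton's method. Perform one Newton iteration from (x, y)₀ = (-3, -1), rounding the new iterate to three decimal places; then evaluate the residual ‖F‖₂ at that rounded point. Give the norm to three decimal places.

At (-3, -1): F = (-0.08060, -44.000).
Jacobian J = [[-4·x·y - 4·x, -2·x^2 + 2·sin(y) - 2], [-6·x + 3·y^2 + 3, 6·x·y - 5]].
At the point, J = [[0.000, -21.68294], [24.000, 13.000]] (det J = 520.39061).
Solving J·Δ = −F gives Δ = (1.835, -0.004).
Then the next iterate is (x, y)₁ = (-1.165, -1.004).
Re-evaluating at (-1.165, -1.004): F = (-0.05501, -10.06969), so ‖F‖₂ = 10.070.

10.070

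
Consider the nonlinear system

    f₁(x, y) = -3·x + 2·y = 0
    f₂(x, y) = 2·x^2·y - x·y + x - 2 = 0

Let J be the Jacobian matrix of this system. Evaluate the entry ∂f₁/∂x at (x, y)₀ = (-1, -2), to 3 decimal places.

∂f₁/∂x = -3.
At (-1, -2) this is -3.000.

-3.000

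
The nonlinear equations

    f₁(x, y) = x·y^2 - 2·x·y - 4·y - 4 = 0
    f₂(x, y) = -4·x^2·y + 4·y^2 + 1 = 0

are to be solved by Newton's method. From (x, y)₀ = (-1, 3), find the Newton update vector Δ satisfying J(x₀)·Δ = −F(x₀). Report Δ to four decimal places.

At (-1, 3): F = (-19.0000, 25.0000).
Jacobian J = [[y^2 - 2·y, 2·x·y - 2·x - 4], [-8·x·y, -4·x^2 + 8·y]].
At the point, J = [[3.0000, -8.0000], [24.0000, 20.0000]] (det J = 252.0000).
Solving J·Δ = −F gives Δ = (0.7143, -2.1071).

(0.7143, -2.1071)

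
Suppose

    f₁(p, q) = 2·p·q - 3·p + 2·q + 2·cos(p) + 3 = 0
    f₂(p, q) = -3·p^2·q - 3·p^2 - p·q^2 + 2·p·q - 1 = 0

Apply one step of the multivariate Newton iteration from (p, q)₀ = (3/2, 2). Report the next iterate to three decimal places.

(1.348, 0.241)

At (3/2, 2): F = (8.64147, -21.250).
Jacobian J = [[2·q - 2·sin(p) - 3, 2·p + 2], [-6·p·q - 6·p - q^2 + 2·q, -3·p^2 - 2·p·q + 2·p]].
At the point, J = [[-0.99499, 5.000], [-27.000, -9.750]] (det J = 144.70115).
Solving J·Δ = −F gives Δ = (-0.152, -1.759).
Then the next iterate is (p, q)₁ = (1.348, 0.241).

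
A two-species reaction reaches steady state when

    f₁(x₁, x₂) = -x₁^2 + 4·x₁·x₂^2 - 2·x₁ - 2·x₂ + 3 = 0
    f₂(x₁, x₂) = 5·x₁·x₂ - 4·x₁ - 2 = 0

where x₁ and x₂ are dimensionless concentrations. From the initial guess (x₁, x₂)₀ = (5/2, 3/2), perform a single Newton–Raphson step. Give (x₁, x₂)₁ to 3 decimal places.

At (5/2, 3/2): F = (11.250, 6.750).
Jacobian J = [[-2·x₁ + 4·x₂^2 - 2, 8·x₁·x₂ - 2], [5·x₂ - 4, 5·x₁]].
At the point, J = [[2.000, 28.000], [3.500, 12.500]] (det J = -73.000).
Solving J·Δ = −F gives Δ = (-0.663, -0.354).
Then the next iterate is (x₁, x₂)₁ = (1.837, 1.146).

(1.837, 1.146)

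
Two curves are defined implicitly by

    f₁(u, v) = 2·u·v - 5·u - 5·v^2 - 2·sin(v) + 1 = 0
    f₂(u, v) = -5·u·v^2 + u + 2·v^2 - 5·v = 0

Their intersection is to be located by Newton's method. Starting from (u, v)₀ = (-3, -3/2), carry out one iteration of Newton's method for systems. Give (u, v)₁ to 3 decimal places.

(-0.661, -1.165)

At (-3, -3/2): F = (15.74499, 42.750).
Jacobian J = [[2·v - 5, 2·u - 10·v - 2·cos(v)], [-5·v^2 + 1, -10·u·v + 4·v - 5]].
At the point, J = [[-8.000, 8.85853], [-10.250, -56.000]] (det J = 538.79989).
Solving J·Δ = −F gives Δ = (2.339, 0.335).
Then the next iterate is (u, v)₁ = (-0.661, -1.165).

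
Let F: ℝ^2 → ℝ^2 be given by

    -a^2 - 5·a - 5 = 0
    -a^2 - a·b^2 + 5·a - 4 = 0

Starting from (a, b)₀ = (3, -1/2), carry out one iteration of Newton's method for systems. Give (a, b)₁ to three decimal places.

(0.364, -2.015)

At (3, -1/2): F = (-29.000, 1.250).
Jacobian J = [[-2·a - 5, 0], [-2·a - b^2 + 5, -2·a·b]].
At the point, J = [[-11.000, 0.000], [-1.250, 3.000]] (det J = -33.000).
Solving J·Δ = −F gives Δ = (-2.636, -1.515).
Then the next iterate is (a, b)₁ = (0.364, -2.015).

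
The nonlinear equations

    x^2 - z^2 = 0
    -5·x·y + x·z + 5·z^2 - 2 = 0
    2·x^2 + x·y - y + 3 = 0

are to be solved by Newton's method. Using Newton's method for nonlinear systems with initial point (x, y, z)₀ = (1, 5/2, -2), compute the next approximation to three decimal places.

(0.231, 1.119, -0.865)

At (1, 5/2, -2): F = (-3.000, 3.500, 5.000).
Jacobian J = [[2·x, 0, -2·z], [-5·y + z, -5·x, x + 10·z], [4·x + y, x - 1, 0]].
At the point, J = [[2.000, 0.000, 4.000], [-14.500, -5.000, -19.000], [6.500, 0.000, 0.000]] (det J = 130.000).
Solving J·Δ = −F gives Δ = (-0.769, -1.381, 1.135).
Then the next iterate is (x, y, z)₁ = (0.231, 1.119, -0.865).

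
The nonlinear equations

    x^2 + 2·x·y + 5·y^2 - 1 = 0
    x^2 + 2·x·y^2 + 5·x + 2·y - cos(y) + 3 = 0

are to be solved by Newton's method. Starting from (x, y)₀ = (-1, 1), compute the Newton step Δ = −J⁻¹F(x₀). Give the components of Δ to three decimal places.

At (-1, 1): F = (3.000, -1.54030).
Jacobian J = [[2·x + 2·y, 2·x + 10·y], [2·x + 2·y^2 + 5, 4·x·y + sin(y) + 2]].
At the point, J = [[0.000, 8.000], [5.000, -1.15853]] (det J = -40.000).
Solving J·Δ = −F gives Δ = (0.221, -0.375).

(0.221, -0.375)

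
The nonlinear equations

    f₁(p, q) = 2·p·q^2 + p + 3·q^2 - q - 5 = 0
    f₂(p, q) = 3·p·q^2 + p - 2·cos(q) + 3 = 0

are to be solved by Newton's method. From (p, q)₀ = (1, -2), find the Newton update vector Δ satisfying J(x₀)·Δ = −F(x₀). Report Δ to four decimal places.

(-0.7047, 0.5551)

At (1, -2): F = (18.0000, 16.832294).
Jacobian J = [[2·q^2 + 1, 4·p·q + 6·q - 1], [3·q^2 + 1, 6·p·q + 2·sin(q)]].
At the point, J = [[9.0000, -21.0000], [13.0000, -13.818595]] (det J = 148.632646).
Solving J·Δ = −F gives Δ = (-0.7047, 0.5551).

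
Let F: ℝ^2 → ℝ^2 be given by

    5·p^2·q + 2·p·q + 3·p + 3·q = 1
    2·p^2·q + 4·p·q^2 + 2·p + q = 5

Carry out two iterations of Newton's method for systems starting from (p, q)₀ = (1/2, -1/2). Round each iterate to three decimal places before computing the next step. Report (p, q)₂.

At (1/2, -1/2): F = (-2.125, -4.250).
Jacobian J = [[10·p·q + 2·q + 3, 5·p^2 + 2·p + 3], [4·p·q + 4·q^2 + 2, 2·p^2 + 8·p·q + 1]].
At the point, J = [[-0.500, 5.250], [2.000, -0.500]] (det J = -10.250).
Solving J·Δ = −F gives Δ = (2.280, 0.622).
Then the next iterate is (p, q)₁ = (2.780, 0.122).
Round to (2.780, 0.122) and repeat: F = (13.09864, 2.73324), J = [[6.63560, 47.202], [3.41618, 19.17008]].
Δ = (3.586, -0.782), so (p, q)₂ = (6.366, -0.660).

(6.366, -0.660)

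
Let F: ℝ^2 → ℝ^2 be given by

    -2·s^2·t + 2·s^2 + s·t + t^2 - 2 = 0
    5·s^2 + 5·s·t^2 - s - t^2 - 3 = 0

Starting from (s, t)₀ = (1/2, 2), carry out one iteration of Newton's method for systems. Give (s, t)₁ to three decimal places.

At (1/2, 2): F = (2.500, 3.750).
Jacobian J = [[-4·s·t + 4·s + t, -2·s^2 + s + 2·t], [10·s + 5·t^2 - 1, 10·s·t - 2·t]].
At the point, J = [[0.000, 4.000], [24.000, 6.000]] (det J = -96.000).
Solving J·Δ = −F gives Δ = (0.000, -0.625).
Then the next iterate is (s, t)₁ = (0.500, 1.375).

(0.500, 1.375)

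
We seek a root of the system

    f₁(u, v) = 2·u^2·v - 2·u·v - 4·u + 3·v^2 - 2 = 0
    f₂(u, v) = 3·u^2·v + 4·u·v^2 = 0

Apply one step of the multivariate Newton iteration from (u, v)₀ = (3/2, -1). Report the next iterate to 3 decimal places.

At (3/2, -1): F = (-6.500, -0.750).
Jacobian J = [[4·u·v - 2·v - 4, 2·u^2 - 2·u + 6·v], [6·u·v + 4·v^2, 3·u^2 + 8·u·v]].
At the point, J = [[-8.000, -4.500], [-5.000, -5.250]] (det J = 19.500).
Solving J·Δ = −F gives Δ = (-1.577, 1.359).
Then the next iterate is (u, v)₁ = (-0.077, 0.359).

(-0.077, 0.359)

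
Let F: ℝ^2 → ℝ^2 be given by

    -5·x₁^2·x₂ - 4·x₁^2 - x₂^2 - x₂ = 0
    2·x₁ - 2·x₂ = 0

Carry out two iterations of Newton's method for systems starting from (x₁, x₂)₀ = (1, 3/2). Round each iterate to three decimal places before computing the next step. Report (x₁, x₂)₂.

At (1, 3/2): F = (-15.250, -1.000).
Jacobian J = [[-10·x₁·x₂ - 8·x₁, -5·x₁^2 - 2·x₂ - 1], [2, -2]].
At the point, J = [[-23.000, -9.000], [2.000, -2.000]] (det J = 64.000).
Solving J·Δ = −F gives Δ = (-0.336, -0.836).
Then the next iterate is (x₁, x₂)₁ = (0.664, 0.664).
Round to (0.664, 0.664) and repeat: F = (-4.33225, 0.000), J = [[-9.72096, -4.53248], [2.000, -2.000]].
Δ = (-0.304, -0.304), so (x₁, x₂)₂ = (0.360, 0.360).

(0.360, 0.360)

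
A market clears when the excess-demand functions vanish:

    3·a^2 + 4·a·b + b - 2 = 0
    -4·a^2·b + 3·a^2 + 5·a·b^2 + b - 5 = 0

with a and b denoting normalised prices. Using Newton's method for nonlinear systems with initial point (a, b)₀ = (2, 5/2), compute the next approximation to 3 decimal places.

(0.853, 1.692)

At (2, 5/2): F = (32.500, 32.000).
Jacobian J = [[6·a + 4·b, 4·a + 1], [-8·a·b + 6·a + 5·b^2, -4·a^2 + 10·a·b + 1]].
At the point, J = [[22.000, 9.000], [3.250, 35.000]] (det J = 740.750).
Solving J·Δ = −F gives Δ = (-1.147, -0.808).
Then the next iterate is (a, b)₁ = (0.853, 1.692).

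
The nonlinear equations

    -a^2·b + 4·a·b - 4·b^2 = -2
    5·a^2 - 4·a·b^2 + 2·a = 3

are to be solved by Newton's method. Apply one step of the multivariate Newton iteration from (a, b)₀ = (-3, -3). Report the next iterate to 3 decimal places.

(-1.929, -1.952)

At (-3, -3): F = (29.000, 144.000).
Jacobian J = [[-2·a·b + 4·b, -a^2 + 4·a - 8·b], [10·a - 4·b^2 + 2, -8·a·b]].
At the point, J = [[-30.000, 3.000], [-64.000, -72.000]] (det J = 2352.000).
Solving J·Δ = −F gives Δ = (1.071, 1.048).
Then the next iterate is (a, b)₁ = (-1.929, -1.952).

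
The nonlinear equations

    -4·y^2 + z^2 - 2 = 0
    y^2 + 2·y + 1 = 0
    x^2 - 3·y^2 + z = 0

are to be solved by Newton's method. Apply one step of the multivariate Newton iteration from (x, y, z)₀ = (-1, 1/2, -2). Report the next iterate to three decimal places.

(-0.250, -0.250, -1.000)

At (-1, 1/2, -2): F = (1.000, 2.250, -1.750).
Jacobian J = [[0, -8·y, 2·z], [0, 2·y + 2, 0], [2·x, -6·y, 1]].
At the point, J = [[0.000, -4.000, -4.000], [0.000, 3.000, 0.000], [-2.000, -3.000, 1.000]] (det J = -24.000).
Solving J·Δ = −F gives Δ = (0.750, -0.750, 1.000).
Then the next iterate is (x, y, z)₁ = (-0.250, -0.250, -1.000).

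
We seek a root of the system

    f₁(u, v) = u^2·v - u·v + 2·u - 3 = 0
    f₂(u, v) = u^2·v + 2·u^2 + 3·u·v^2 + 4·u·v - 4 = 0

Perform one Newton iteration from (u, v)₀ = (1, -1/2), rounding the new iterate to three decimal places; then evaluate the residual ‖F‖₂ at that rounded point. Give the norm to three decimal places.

12.237

At (1, -1/2): F = (-1.000, -3.750).
Jacobian J = [[2·u·v - v + 2, u^2 - u], [2·u·v + 4·u + 3·v^2 + 4·v, u^2 + 6·u·v + 4·u]].
At the point, J = [[1.500, 0.000], [1.750, 2.000]] (det J = 3.000).
Solving J·Δ = −F gives Δ = (0.667, 1.292).
Then the next iterate is (u, v)₁ = (1.667, 0.792).
Re-evaluating at (1.667, 0.792): F = (1.21462, 12.17666), so ‖F‖₂ = 12.237.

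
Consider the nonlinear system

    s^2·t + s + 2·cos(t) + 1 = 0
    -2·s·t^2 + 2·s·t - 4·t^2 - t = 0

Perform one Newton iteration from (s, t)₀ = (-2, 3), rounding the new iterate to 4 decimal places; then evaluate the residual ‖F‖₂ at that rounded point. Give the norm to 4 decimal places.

At (-2, 3): F = (9.020015, -15.0000).
Jacobian J = [[2·s·t + 1, s^2 - 2·sin(t)], [-2·t^2 + 2·t, -4·s·t + 2·s - 8·t - 1]].
At the point, J = [[-11.0000, 3.717760], [-12.0000, -5.0000]] (det J = 99.613120).
Solving J·Δ = −F gives Δ = (-0.1071, -2.7430).
Then the next iterate is (s, t)₁ = (-2.1071, 0.2570).
Re-evaluating at (-2.1071, 0.2570): F = (1.968260, -1.325902), so ‖F‖₂ = 2.3732.

2.3732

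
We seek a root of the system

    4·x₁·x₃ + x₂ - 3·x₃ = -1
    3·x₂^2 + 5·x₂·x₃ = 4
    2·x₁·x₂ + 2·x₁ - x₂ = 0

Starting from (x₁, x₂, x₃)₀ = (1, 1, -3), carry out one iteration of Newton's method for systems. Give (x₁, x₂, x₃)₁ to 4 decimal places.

(0.7328, -0.9310, -3.2759)

At (1, 1, -3): F = (-1.0000, -16.0000, 3.0000).
Jacobian J = [[4·x₃, 1, 4·x₁ - 3], [0, 6·x₂ + 5·x₃, 5·x₂], [2·x₂ + 2, 2·x₁ - 1, 0]].
At the point, J = [[-12.0000, 1.0000, 1.0000], [0.0000, -9.0000, 5.0000], [4.0000, 1.0000, 0.0000]] (det J = 116.0000).
Solving J·Δ = −F gives Δ = (-0.2672, -1.9310, -0.2759).
Then the next iterate is (x₁, x₂, x₃)₁ = (0.7328, -0.9310, -3.2759).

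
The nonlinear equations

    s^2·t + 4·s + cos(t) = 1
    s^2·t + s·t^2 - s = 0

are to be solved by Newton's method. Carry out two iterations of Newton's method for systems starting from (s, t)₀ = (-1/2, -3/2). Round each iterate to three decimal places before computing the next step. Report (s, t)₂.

(0.232, -1.356)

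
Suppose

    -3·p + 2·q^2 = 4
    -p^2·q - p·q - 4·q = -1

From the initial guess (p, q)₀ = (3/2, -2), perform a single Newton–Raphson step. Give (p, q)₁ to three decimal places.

(-0.057, -1.479)

At (3/2, -2): F = (-0.500, 16.500).
Jacobian J = [[-3, 4·q], [-2·p·q - q, -p^2 - p - 4]].
At the point, J = [[-3.000, -8.000], [8.000, -7.750]] (det J = 87.250).
Solving J·Δ = −F gives Δ = (-1.557, 0.521).
Then the next iterate is (p, q)₁ = (-0.057, -1.479).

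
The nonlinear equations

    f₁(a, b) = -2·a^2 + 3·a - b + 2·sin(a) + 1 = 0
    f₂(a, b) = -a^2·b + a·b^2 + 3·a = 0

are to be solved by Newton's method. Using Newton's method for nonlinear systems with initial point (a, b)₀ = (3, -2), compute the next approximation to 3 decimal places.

At (3, -2): F = (-5.71776, 39.000).
Jacobian J = [[-4·a + 2·cos(a) + 3, -1], [-2·a·b + b^2 + 3, -a^2 + 2·a·b]].
At the point, J = [[-10.97998, -1.000], [19.000, -21.000]] (det J = 249.57968).
Solving J·Δ = −F gives Δ = (-0.637, 1.280).
Then the next iterate is (a, b)₁ = (2.363, -0.720).

(2.363, -0.720)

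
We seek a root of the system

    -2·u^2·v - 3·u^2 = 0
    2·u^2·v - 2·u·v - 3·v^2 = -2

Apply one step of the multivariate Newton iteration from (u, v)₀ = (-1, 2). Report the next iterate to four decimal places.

(-0.6176, 1.1765)

At (-1, 2): F = (-7.0000, -2.0000).
Jacobian J = [[-4·u·v - 6·u, -2·u^2], [4·u·v - 2·v, 2·u^2 - 2·u - 6·v]].
At the point, J = [[14.0000, -2.0000], [-12.0000, -8.0000]] (det J = -136.0000).
Solving J·Δ = −F gives Δ = (0.3824, -0.8235).
Then the next iterate is (u, v)₁ = (-0.6176, 1.1765).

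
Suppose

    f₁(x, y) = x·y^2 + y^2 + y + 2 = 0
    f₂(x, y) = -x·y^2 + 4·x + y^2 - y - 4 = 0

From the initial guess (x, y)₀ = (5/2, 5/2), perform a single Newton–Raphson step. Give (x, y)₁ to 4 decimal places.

At (5/2, 5/2): F = (26.3750, -5.8750).
Jacobian J = [[y^2, 2·x·y + 2·y + 1], [-y^2 + 4, -2·x·y + 2·y - 1]].
At the point, J = [[6.2500, 18.5000], [-2.2500, -8.5000]] (det J = -11.5000).
Solving J·Δ = −F gives Δ = (-10.0435, 1.9674).
Then the next iterate is (x, y)₁ = (-7.5435, 4.4674).

(-7.5435, 4.4674)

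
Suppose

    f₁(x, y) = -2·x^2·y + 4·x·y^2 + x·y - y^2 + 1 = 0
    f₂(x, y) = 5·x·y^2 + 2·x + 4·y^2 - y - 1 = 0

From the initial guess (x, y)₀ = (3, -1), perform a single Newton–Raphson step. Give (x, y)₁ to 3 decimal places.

At (3, -1): F = (27.000, 25.000).
Jacobian J = [[-4·x·y + 4·y^2 + y, -2·x^2 + 8·x·y + x - 2·y], [5·y^2 + 2, 10·x·y + 8·y - 1]].
At the point, J = [[15.000, -37.000], [7.000, -39.000]] (det J = -326.000).
Solving J·Δ = −F gives Δ = (-0.393, 0.571).
Then the next iterate is (x, y)₁ = (2.607, -0.429).

(2.607, -0.429)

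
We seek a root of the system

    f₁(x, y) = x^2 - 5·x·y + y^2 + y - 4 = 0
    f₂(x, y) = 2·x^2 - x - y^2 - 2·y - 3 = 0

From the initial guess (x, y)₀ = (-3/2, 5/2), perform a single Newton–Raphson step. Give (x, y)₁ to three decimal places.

(-1.161, 0.982)

At (-3/2, 5/2): F = (25.750, -8.250).
Jacobian J = [[2·x - 5·y, -5·x + 2·y + 1], [4·x - 1, -2·y - 2]].
At the point, J = [[-15.500, 13.500], [-7.000, -7.000]] (det J = 203.000).
Solving J·Δ = −F gives Δ = (0.339, -1.518).
Then the next iterate is (x, y)₁ = (-1.161, 0.982).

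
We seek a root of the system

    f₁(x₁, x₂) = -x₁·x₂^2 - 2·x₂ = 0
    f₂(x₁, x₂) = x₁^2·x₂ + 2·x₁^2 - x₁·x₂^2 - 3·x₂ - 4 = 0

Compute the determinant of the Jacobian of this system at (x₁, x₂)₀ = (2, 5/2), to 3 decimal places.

197.250

J = [[-x₂^2, -2·x₁·x₂ - 2], [2·x₁·x₂ + 4·x₁ - x₂^2, x₁^2 - 2·x₁·x₂ - 3]].
At the point, J = [[-6.250, -12.000], [11.750, -9.000]].
det J = 197.250.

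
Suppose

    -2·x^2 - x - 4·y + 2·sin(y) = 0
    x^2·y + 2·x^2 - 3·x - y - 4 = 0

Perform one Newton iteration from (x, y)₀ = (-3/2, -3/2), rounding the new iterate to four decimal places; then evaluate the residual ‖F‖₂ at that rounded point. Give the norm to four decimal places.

At (-3/2, -3/2): F = (1.005010, 3.1250).
Jacobian J = [[-4·x - 1, 2·cos(y) - 4], [2·x·y + 4·x - 3, x^2 - 1]].
At the point, J = [[5.0000, -3.858526], [-4.5000, 1.2500]] (det J = -11.113365).
Solving J·Δ = −F gives Δ = (1.1980, 1.8129).
Then the next iterate is (x, y)₁ = (-0.3020, 0.3129).
Re-evaluating at (-0.3020, 0.3129): F = (-0.516370, -3.195954), so ‖F‖₂ = 3.2374.

3.2374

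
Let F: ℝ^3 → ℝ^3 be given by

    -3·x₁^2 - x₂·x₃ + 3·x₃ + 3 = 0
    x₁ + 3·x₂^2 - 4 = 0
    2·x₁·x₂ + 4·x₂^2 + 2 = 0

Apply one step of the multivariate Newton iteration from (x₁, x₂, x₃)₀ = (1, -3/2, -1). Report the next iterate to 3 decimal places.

At (1, -3/2, -1): F = (-4.500, 3.750, 8.000).
Jacobian J = [[-6·x₁, -x₃, -x₂ + 3], [1, 6·x₂, 0], [2·x₂, 2·x₁ + 8·x₂, 0]].
At the point, J = [[-6.000, 1.000, 4.500], [1.000, -9.000, 0.000], [-3.000, -10.000, 0.000]] (det J = -166.500).
Solving J·Δ = −F gives Δ = (0.932, 0.520, 2.128).
Then the next iterate is (x₁, x₂, x₃)₁ = (1.932, -0.980, 1.128).

(1.932, -0.980, 1.128)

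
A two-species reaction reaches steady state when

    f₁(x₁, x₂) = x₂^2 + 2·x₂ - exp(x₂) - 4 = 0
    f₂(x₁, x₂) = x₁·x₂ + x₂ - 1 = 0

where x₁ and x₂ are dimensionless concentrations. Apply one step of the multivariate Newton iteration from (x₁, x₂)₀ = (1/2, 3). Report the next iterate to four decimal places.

(-0.2908, 2.2482)

At (1/2, 3): F = (-9.085537, 3.5000).
Jacobian J = [[0, 2·x₂ - exp(x₂) + 2], [x₂, x₁ + 1]].
At the point, J = [[0.0000, -12.085537], [3.0000, 1.5000]] (det J = 36.256611).
Solving J·Δ = −F gives Δ = (-0.7908, -0.7518).
Then the next iterate is (x₁, x₂)₁ = (-0.2908, 2.2482).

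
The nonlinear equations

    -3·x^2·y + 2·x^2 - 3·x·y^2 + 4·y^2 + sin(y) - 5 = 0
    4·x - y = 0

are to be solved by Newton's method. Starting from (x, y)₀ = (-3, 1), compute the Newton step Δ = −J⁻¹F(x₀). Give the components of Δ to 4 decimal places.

(-5.0099, -33.0396)

At (-3, 1): F = (-0.158529, -13.0000).
Jacobian J = [[-6·x·y + 4·x - 3·y^2, -3·x^2 - 6·x·y + 8·y + cos(y)], [4, -1]].
At the point, J = [[3.0000, -0.459698], [4.0000, -1.0000]] (det J = -1.161209).
Solving J·Δ = −F gives Δ = (-5.0099, -33.0396).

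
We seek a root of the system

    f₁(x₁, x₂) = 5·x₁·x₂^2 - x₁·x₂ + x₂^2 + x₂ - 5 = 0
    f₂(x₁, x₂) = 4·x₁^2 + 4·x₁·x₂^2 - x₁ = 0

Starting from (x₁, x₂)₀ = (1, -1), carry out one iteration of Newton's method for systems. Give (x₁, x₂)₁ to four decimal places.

(0.0952, -1.3690)

At (1, -1): F = (1.0000, 7.0000).
Jacobian J = [[5·x₂^2 - x₂, 10·x₁·x₂ - x₁ + 2·x₂ + 1], [8·x₁ + 4·x₂^2 - 1, 8·x₁·x₂]].
At the point, J = [[6.0000, -12.0000], [11.0000, -8.0000]] (det J = 84.0000).
Solving J·Δ = −F gives Δ = (-0.9048, -0.3690).
Then the next iterate is (x₁, x₂)₁ = (0.0952, -1.3690).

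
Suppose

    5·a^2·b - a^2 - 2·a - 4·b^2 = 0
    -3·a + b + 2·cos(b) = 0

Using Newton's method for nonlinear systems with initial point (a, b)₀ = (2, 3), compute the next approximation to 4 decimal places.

(2.3152, 11.2559)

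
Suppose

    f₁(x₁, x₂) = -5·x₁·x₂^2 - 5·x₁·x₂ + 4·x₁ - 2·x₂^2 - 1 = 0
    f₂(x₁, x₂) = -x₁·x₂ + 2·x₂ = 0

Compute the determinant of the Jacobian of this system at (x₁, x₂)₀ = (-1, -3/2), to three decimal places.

J = [[-5·x₂^2 - 5·x₂ + 4, -10·x₁·x₂ - 5·x₁ - 4·x₂], [-x₂, -x₁ + 2]].
At the point, J = [[0.250, -4.000], [1.500, 3.000]].
det J = 6.750.

6.750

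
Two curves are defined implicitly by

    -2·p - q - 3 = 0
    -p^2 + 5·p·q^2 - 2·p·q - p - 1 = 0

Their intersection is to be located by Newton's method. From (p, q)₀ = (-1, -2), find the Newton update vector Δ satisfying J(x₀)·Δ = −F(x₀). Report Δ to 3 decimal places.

(-0.158, 1.316)

At (-1, -2): F = (1.000, -25.000).
Jacobian J = [[-2, -1], [-2·p + 5·q^2 - 2·q - 1, 10·p·q - 2·p]].
At the point, J = [[-2.000, -1.000], [25.000, 22.000]] (det J = -19.000).
Solving J·Δ = −F gives Δ = (-0.158, 1.316).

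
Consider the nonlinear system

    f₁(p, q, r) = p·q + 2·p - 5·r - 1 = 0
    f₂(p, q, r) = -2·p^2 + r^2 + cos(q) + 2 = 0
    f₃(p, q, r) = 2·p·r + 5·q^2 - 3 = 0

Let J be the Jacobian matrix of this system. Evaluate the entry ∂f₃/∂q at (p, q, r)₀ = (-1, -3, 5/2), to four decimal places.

∂f₃/∂q = 10·q.
At (-1, -3, 5/2) this is -30.0000.

-30.0000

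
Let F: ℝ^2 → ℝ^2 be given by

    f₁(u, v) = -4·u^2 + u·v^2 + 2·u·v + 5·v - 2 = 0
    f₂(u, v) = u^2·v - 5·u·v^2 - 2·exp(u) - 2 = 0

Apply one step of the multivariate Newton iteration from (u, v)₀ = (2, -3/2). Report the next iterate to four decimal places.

(0.3478, -1.7246)

At (2, -3/2): F = (-27.0000, -45.278112).
Jacobian J = [[-8·u + v^2 + 2·v, 2·u·v + 2·u + 5], [2·u·v - 5·v^2 - 2·exp(u), u^2 - 10·u·v]].
At the point, J = [[-16.7500, 3.0000], [-32.028112, 34.0000]] (det J = -473.415663).
Solving J·Δ = −F gives Δ = (-1.6522, -0.2246).
Then the next iterate is (u, v)₁ = (0.3478, -1.7246).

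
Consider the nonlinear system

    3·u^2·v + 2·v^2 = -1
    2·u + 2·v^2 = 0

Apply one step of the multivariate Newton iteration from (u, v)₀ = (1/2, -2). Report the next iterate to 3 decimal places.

(0.416, -0.896)

At (1/2, -2): F = (7.500, 9.000).
Jacobian J = [[6·u·v, 3·u^2 + 4·v], [2, 4·v]].
At the point, J = [[-6.000, -7.250], [2.000, -8.000]] (det J = 62.500).
Solving J·Δ = −F gives Δ = (-0.084, 1.104).
Then the next iterate is (u, v)₁ = (0.416, -0.896).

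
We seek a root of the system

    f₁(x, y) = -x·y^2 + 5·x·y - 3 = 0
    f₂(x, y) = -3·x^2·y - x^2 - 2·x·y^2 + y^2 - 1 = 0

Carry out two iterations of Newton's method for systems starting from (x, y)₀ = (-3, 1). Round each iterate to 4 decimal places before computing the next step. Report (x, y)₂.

(-1.1025, -0.4638)

At (-3, 1): F = (-15.0000, -30.0000).
Jacobian J = [[-y^2 + 5·y, -2·x·y + 5·x], [-6·x·y - 2·x - 2·y^2, -3·x^2 - 4·x·y + 2·y]].
At the point, J = [[4.0000, -9.0000], [22.0000, -13.0000]] (det J = 146.0000).
Solving J·Δ = −F gives Δ = (0.5137, -1.4384).
Then the next iterate is (x, y)₁ = (-2.4863, -0.4384).
Round to (-2.4863, -0.4384) and repeat: F = (2.927823, 2.096369), J = [[-2.384195, -14.611488], [-1.951753, -23.781839]].
Δ = (1.3838, -0.0254), so (x, y)₂ = (-1.1025, -0.4638).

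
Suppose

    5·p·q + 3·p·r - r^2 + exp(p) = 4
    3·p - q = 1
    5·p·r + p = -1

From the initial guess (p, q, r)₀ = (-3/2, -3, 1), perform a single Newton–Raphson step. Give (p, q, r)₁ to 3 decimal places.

At (-3/2, -3, 1): F = (13.22313, -2.500, -8.000).
Jacobian J = [[5·q + 3·r + exp(p), 5·p, 3·p - 2·r], [3, -1, 0], [5·r + 1, 0, 5·p]].
At the point, J = [[-11.77687, -7.500, -6.500], [3.000, -1.000, 0.000], [6.000, 0.000, -7.500]] (det J = -296.07652).
Solving J·Δ = −F gives Δ = (0.986, 0.457, -0.278).
Then the next iterate is (p, q, r)₁ = (-0.514, -2.543, 0.722).

(-0.514, -2.543, 0.722)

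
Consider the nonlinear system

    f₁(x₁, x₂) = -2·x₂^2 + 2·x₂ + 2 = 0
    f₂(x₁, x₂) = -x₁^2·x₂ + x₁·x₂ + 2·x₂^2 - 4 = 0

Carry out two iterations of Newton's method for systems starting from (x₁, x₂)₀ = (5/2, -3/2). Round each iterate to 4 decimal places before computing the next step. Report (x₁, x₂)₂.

At (5/2, -3/2): F = (-5.5000, 6.1250).
Jacobian J = [[0, -4·x₂ + 2], [-2·x₁·x₂ + x₂, -x₁^2 + x₁ + 4·x₂]].
At the point, J = [[0.0000, 8.0000], [6.0000, -9.7500]] (det J = -48.0000).
Solving J·Δ = −F gives Δ = (0.0964, 0.6875).
Then the next iterate is (x₁, x₂)₁ = (2.5964, -0.8125).
Round to (2.5964, -0.8125) and repeat: F = (-0.945312, 0.688038), J = [[0.0000, 5.2500], [3.406650, -7.394893]].
Δ = (0.1889, 0.1801), so (x₁, x₂)₂ = (2.7853, -0.6324).

(2.7853, -0.6324)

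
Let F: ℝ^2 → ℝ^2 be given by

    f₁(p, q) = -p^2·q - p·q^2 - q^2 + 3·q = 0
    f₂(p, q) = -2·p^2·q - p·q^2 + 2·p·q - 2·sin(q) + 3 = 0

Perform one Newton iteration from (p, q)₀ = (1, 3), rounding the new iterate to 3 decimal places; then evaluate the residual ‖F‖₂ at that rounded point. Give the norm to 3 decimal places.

3.436

At (1, 3): F = (-12.000, -6.28224).
Jacobian J = [[-2·p·q - q^2, -p^2 - 2·p·q - 2·q + 3], [-4·p·q - q^2 + 2·q, -2·p^2 - 2·p·q + 2·p - 2·cos(q)]].
At the point, J = [[-15.000, -10.000], [-15.000, -4.02002]] (det J = -89.69977).
Solving J·Δ = −F gives Δ = (-0.163, -0.956).
Then the next iterate is (p, q)₁ = (0.837, 2.044).
Re-evaluating at (0.837, 2.044): F = (-2.97483, -1.71943), so ‖F‖₂ = 3.436.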